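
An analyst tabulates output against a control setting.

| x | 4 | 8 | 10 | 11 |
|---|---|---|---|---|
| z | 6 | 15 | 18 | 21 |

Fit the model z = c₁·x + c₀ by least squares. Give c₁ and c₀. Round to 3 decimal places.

c₁ = 2.087, c₀ = -2.217

Forming MᵀM = [[301, 33]; [33, 4]] and Mᵀz = [555, 60]ᵀ gives MᵀM·[c₁, c₀]ᵀ = Mᵀz.
Determinant 301·4 − 33² = 115.
c₁ = (555·4 − 33·60)/115 = 48/23; c₀ = (301·60 − 33·555)/115 = -51/23.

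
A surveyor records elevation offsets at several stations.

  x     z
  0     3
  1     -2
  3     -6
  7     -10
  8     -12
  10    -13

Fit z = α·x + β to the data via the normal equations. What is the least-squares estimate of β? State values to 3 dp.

Setting ∂/∂α … = 0 gives: 223·α + 29·β = -316;  29·α + 6·β = -40.
(Σx·x = 223, Σx = 29, Σ1 = 6, Σx·z = -316, Σz = -40.)
Eliminating β: 6·(row 1) − 29·(row 2) gives 497·α = 6·(-316) − 29·(-40) = -736, so α = -736/497.
Then β = ((-40) − 29·(-736/497))/6 = 244/497.

β = 0.491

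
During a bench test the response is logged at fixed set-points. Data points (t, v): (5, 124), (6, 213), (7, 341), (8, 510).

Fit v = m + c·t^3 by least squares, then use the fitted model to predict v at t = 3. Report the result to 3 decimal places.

The normal equations are: 4·m + 1196·c = 1188;  1196·m + 442074·c = 439591.
(Σ1 = 4, Σt^3 = 1196, Σt^3·t^3 = 442074, Σv = 1188, Σt^3·v = 439591.)
Eliminating c: 442074·(row 1) − 1196·(row 2) gives 337880·m = 442074·1188 − 1196·439591 = -566924, so m = -141731/84470.
Then c = (439591 − 1196·(-141731/84470))/442074 = 84379/84470.
At t = 3: v̂ = (-141731/84470)·(1) + (84379/84470)·(27) = 1068251/42235.

v̂ = 25.293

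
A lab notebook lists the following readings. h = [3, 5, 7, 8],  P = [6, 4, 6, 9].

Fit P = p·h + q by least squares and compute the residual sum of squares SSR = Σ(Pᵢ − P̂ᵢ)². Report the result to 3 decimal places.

Setting ∂/∂p … = 0 gives: 147·p + 23·q = 152;  23·p + 4·q = 25.
det = 147·4 − 23² = 59.
p = (152·4 − 23·25)/59 = 33/59; q = (147·25 − 23·152)/59 = 179/59.
Residuals: 76/59, -108/59, -56/59, 88/59; SSR = 480/59.

SSR = 8.136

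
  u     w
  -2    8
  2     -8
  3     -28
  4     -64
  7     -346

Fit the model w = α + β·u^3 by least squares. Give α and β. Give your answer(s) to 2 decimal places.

Entries of XᵀX: Σ1 = 5, Σu^3 = 434, Σu^3·u^3 = 122602.
Moment sums: Σw = -438, Σu^3·w = -123658.
Eliminating β: 122602·(row 1) − 434·(row 2) gives 424654·α = 122602·(-438) − 434·(-123658) = -32104, so α = -16052/212327.
Then β = ((-123658) − 434·(-16052/212327))/122602 = -214099/212327.

α = -0.08, β = -1.01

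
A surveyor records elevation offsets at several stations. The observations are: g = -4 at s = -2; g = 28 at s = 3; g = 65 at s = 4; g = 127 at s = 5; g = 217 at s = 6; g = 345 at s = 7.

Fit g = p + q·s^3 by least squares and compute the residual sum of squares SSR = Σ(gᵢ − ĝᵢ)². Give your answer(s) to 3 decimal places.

From the data, Σ1 = 6, Σs^3 = 767, Σs^3·s^3 = 184819.
And Σg = 778, Σs^3·g = 186030.
Normal equations: [[6, 767]; [767, 184819]]·[p, q]ᵀ = [778, 186030]ᵀ.
Eliminating q: 184819·(row 1) − 767·(row 2) gives 520625·p = 184819·778 − 767·186030 = 1104172, so p = 1104172/520625.
Then q = (186030 − 767·(1104172/520625))/184819 = 519454/520625.
Residuals: 193792/104125, -110386/104125, -508603/520625, 4909/30625, -330611/520625, 338731/520625; SSR = 3329064/520625.

SSR = 6.394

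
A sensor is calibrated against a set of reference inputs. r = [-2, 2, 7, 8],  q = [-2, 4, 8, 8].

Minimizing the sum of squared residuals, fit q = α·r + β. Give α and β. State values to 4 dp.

α = 0.9961, β = 0.7645

Normal-equation sums: Σr·r = 121, Σr = 15, Σ1 = 4.
Moment sums: Σr·q = 132, Σq = 18.
Eliminating β: 4·(row 1) − 15·(row 2) gives 259·α = 4·132 − 15·18 = 258, so α = 258/259.
Then β = (18 − 15·(258/259))/4 = 198/259.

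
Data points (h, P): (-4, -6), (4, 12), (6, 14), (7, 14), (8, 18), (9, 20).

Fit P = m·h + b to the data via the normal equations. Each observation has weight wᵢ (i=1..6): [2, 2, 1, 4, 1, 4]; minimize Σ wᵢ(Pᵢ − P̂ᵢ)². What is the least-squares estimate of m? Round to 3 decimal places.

m = 1.929

Entries of MᵀWM: Σwᵢ·h·h = 684, Σwᵢ·h = 78, Σwᵢ·1 = 14.
And Σwᵢ·h·P = 1484, Σwᵢ·P = 180.
Eliminating b: 14·(row 1) − 78·(row 2) gives 3492·m = 14·1484 − 78·180 = 6736, so m = 1684/873.
Then b = (180 − 78·(1684/873))/14 = 614/291.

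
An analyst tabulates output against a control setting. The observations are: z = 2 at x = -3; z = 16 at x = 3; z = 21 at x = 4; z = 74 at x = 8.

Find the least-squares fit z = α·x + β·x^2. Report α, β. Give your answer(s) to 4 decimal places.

Normal-equation sums: Σx·x = 98, Σx·x^2 = 576, Σx^2·x^2 = 4514.
Right-hand side: Σx·z = 718, Σx^2·z = 5234.
MᵀM·[α, β]ᵀ = Mᵀz becomes [[98, 576]; [576, 4514]]·[α, β]ᵀ = [718, 5234]ᵀ.
det = 98·4514 − 576² = 110596.
α = (718·4514 − 576·5234)/110596 = 56567/27649; β = (98·5234 − 576·718)/110596 = 24841/27649.

α = 2.0459, β = 0.8984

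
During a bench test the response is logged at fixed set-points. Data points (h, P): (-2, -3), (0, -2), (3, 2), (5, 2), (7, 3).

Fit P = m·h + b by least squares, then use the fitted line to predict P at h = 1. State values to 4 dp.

P̂ = -0.7368

MᵀM·[m, b]ᵀ = MᵀP reads: 87·m + 13·b = 43;  13·m + 5·b = 2.
Δ = 87·5 − 13² = 266.
m = (43·5 − 13·2)/266 = 27/38; b = (87·2 − 13·43)/266 = -55/38.
At h = 1: P̂ = (27/38)·(1) + (-55/38)·(1) = -14/19.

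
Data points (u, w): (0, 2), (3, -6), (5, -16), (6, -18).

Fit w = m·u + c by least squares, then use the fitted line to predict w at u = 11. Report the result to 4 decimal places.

Entries of AᵀA: Σu·u = 70, Σu = 14, Σ1 = 4.
For Aᵀw: Σu·w = -206, Σw = -38.
So AᵀA·[m, c]ᵀ = Aᵀw: [[70, 14]; [14, 4]]·[m, c]ᵀ = [-206, -38]ᵀ.
Δ = 70·4 − 14² = 84.
m = ((-206)·4 − 14·(-38))/84 = -73/21; c = (70·(-38) − 14·(-206))/84 = 8/3.
At u = 11: ŵ = (-73/21)·(11) + (8/3)·(1) = -249/7.

ŵ = -35.5714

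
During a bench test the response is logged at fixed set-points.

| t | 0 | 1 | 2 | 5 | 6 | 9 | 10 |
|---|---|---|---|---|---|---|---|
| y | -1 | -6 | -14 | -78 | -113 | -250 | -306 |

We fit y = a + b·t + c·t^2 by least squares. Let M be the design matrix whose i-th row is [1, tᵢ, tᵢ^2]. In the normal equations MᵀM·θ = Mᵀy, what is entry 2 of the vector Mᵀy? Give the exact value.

Entry 2 ↔ basis t, so (Mᵀy)_{2} = Σᵢ (t)·yᵢ = (0)·(-1) + (1)·(-6) + (2)·(-14) + (5)·(-78) + (6)·(-113) + (9)·(-250) + (10)·(-306) = -6412.

-6412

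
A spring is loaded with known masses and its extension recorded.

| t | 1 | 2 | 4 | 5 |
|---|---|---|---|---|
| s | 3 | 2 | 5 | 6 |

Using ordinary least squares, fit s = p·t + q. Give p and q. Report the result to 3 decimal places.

Forming XᵀX = [[46, 12]; [12, 4]] and Xᵀs = [57, 16]ᵀ gives XᵀX·[p, q]ᵀ = Xᵀs.
Eliminating q: 4·(row 1) − 12·(row 2) gives 40·p = 4·57 − 12·16 = 36, so p = 9/10.
Then q = (16 − 12·(9/10))/4 = 13/10.

p = 0.900, q = 1.300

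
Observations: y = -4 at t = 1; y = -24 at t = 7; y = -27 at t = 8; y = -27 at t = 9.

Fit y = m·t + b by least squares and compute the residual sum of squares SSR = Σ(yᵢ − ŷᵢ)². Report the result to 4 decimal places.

From the data, Σt·t = 195, Σt = 25, Σ1 = 4.
And Σt·y = -631, Σy = -82.
So AᵀA·[m, b]ᵀ = Aᵀy: [[195, 25]; [25, 4]]·[m, b]ᵀ = [-631, -82]ᵀ.
Determinant 195·4 − 25² = 155.
m = ((-631)·4 − 25·(-82))/155 = -474/155; b = (195·(-82) − 25·(-631))/155 = -43/31.
Residuals: 69/155, -187/155, -178/155, 296/155; SSR = 1026/155.

SSR = 6.6194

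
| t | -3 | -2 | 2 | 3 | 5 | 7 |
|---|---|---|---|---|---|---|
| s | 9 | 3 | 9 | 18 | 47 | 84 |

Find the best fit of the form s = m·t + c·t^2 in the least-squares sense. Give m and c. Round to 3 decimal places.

MᵀM·[m, c]ᵀ = Mᵀs reads: 100·m + 468·c = 862;  468·m + 3220·c = 5582.
Determinant 100·3220 − 468² = 102976.
m = (862·3220 − 468·5582)/102976 = 2551/1609; c = (100·5582 − 468·862)/102976 = 4837/3218.

m = 1.585, c = 1.503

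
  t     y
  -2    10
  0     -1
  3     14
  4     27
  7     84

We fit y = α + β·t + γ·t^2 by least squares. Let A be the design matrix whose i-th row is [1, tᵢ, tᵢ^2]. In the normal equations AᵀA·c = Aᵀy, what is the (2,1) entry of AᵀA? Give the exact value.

Row 2 ↔ basis t, column 1 ↔ basis 1, so (AᵀA)_{2,1} = Σᵢ t = (-2)·(1) + (0)·(1) + (3)·(1) + (4)·(1) + (7)·(1) = 12.

12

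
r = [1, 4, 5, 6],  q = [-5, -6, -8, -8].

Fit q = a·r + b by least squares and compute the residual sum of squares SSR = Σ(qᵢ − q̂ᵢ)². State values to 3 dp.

From the data, Σr·r = 78, Σr = 16, Σ1 = 4.
Moment sums: Σr·q = -117, Σq = -27.
So MᵀM·[a, b]ᵀ = Mᵀq: [[78, 16]; [16, 4]]·[a, b]ᵀ = [-117, -27]ᵀ.
Δ = 78·4 − 16² = 56.
a = ((-117)·4 − 16·(-27))/56 = -9/14; b = (78·(-27) − 16·(-117))/56 = -117/28.
Residuals: -5/28, 3/4, -17/28, 1/28; SSR = 27/28.

SSR = 0.964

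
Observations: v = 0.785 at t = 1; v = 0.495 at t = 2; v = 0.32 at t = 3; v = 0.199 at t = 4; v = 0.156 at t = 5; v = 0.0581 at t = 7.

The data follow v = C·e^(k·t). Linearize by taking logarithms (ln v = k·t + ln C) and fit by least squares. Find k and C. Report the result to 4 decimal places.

k = -0.4253, C = 1.1723

Let Y = ln v. Fitting Y = k·t + ln C by least squares:
XᵀX = [[104.0000, 22.0000]; [22.0000, 6]], rhs = [-40.7332, -8.4026]ᵀ  (here Σt = 22.0000, Σ(t)² = 104.0000, Σln v = -8.4026, Σt·ln v = -40.7332).
Δ = 104.0000·6 − (22.0000)² = 140.0000; k = (-40.7332·6 − 22.0000·-8.4026)/140.0000 = -0.42529, ln C = (104.0000·-8.4026 − 22.0000·-40.7332)/140.0000 = 0.15897, so C = exp(0.15897) = 1.17230.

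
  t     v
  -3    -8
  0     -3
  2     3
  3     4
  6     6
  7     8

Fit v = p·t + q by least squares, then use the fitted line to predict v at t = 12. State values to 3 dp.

v̂ = 16.566

Normal-equation sums: Σt·t = 107, Σt = 15, Σ1 = 6.
For Mᵀv: Σt·v = 134, Σv = 10.
Normal equations: [[107, 15]; [15, 6]]·[p, q]ᵀ = [134, 10]ᵀ.
det = 107·6 − 15² = 417.
p = (134·6 − 15·10)/417 = 218/139; q = (107·10 − 15·134)/417 = -940/417.
At t = 12: v̂ = (218/139)·(12) + (-940/417)·(1) = 6908/417.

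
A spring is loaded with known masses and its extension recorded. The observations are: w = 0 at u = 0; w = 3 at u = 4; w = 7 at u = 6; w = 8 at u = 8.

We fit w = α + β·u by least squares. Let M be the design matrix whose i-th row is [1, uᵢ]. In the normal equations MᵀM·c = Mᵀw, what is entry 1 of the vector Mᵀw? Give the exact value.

18

Entry 1 ↔ basis 1, so (Mᵀw)_{1} = Σᵢ wᵢ = (1)·(0) + (1)·(3) + (1)·(7) + (1)·(8) = 18.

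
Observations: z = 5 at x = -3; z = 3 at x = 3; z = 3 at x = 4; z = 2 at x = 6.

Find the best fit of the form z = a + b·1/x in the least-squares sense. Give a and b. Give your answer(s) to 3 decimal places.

Forming MᵀM = [[4, 5/12]; [5/12, 5/16]] and Mᵀz = [13, 5/12]ᵀ gives MᵀM·[a, b]ᵀ = Mᵀz.
Δ = 4·(5/16) − (5/12)² = 155/144.
a = (13·(5/16) − (5/12)·(5/12))/(155/144) = 112/31; b = (4·(5/12) − (5/12)·13)/(155/144) = -108/31.

a = 3.613, b = -3.484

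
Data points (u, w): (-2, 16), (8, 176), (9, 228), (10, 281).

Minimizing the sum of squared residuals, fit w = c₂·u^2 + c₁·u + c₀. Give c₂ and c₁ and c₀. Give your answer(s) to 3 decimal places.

c₂ = 3.027, c₁ = -2.071, c₀ = -0.265

Normal-equation sums: Σu^2·u^2 = 20673, Σu^2·u = 2233, Σu^2 = 249, Σu·u = 249, Σu = 25, Σ1 = 4.
Right-hand side: Σu^2·w = 57896, Σu·w = 6238, Σw = 701.
Normal equations: [[20673, 2233, 249]; [2233, 249, 25]; [249, 25, 4]]·[c₂, c₁, c₀]ᵀ = [57896, 6238, 701]ᵀ.
Solving the 3×3 system (Gaussian elimination) gives c₂ = 131887/43564, c₁ = -90211/43564, c₀ = -2889/10891.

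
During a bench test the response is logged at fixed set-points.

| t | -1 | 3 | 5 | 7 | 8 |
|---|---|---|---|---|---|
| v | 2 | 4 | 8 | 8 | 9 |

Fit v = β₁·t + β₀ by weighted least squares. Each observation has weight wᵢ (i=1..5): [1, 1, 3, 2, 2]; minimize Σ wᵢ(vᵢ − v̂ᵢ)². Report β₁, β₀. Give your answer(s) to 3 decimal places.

With design matrix M, MᵀWM = [[311, 47]; [47, 9]] and MᵀWv = [386, 64]ᵀ.
Δ = 311·9 − 47² = 590.
β₁ = (386·9 − 47·64)/590 = 233/295; β₀ = (311·64 − 47·386)/590 = 881/295.

β₁ = 0.790, β₀ = 2.986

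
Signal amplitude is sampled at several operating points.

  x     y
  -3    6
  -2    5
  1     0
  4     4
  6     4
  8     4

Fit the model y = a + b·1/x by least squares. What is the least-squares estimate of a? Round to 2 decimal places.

a = 4.26

Forming MᵀM = [[6, 17/24]; [17/24, 845/576]] and Mᵀy = [23, -7/3]ᵀ gives MᵀM·[a, b]ᵀ = Mᵀy.
Δ = 6·(845/576) − (17/24)² = 4781/576.
a = (23·(845/576) − (17/24)·(-7/3))/(4781/576) = 20387/4781; b = (6·(-7/3) − (17/24)·23)/(4781/576) = -17448/4781.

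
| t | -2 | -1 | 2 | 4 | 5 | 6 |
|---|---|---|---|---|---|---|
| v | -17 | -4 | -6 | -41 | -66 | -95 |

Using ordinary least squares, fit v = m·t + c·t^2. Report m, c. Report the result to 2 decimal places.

m = 2.16, c = -3.03

Setting ∂/∂m … = 0 gives: 86·m + 404·c = -1038;  404·m + 2210·c = -5822.
(Σt·t = 86, Σt·t^2 = 404, Σt^2·t^2 = 2210, Σt·v = -1038, Σt^2·v = -5822.)
Eliminating c: 2210·(row 1) − 404·(row 2) gives 26844·m = 2210·(-1038) − 404·(-5822) = 58108, so m = 14527/6711.
Then c = ((-5822) − 404·(14527/6711))/2210 = -20335/6711.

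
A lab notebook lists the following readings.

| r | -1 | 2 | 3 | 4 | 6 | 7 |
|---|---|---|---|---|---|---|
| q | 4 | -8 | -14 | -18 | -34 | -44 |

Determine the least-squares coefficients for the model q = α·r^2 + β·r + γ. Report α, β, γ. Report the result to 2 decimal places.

α = -0.43, β = -3.33, γ = 0.85

Sums needed: Σr^2·r^2 = 4051, Σr^2·r = 657, Σr^2 = 115, Σr·r = 115, Σr = 21, Σ1 = 6.
For Aᵀq: Σr^2·q = -3822, Σr·q = -646, Σq = -114.
So AᵀA·[α, β, γ]ᵀ = Aᵀq: [[4051, 657, 115]; [657, 115, 21]; [115, 21, 6]]·[α, β, γ]ᵀ = [-3822, -646, -114]ᵀ.
Inverting the 3×3 Gram matrix, [α, β, γ]ᵀ = [-7611/17810, -59327/17810, 582/685]ᵀ.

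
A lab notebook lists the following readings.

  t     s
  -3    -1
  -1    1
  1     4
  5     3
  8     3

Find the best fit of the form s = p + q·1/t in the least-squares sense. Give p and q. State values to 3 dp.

p = 2.003, q = 1.996

The normal system MᵀM·[p, q]ᵀ = Mᵀs is [[5, -1/120]; [-1/120, 31201/14400]]·[p, q]ᵀ = [10, 517/120]ᵀ.
Determinant 5·(31201/14400) − (-1/120)² = 39001/3600.
p = (10·(31201/14400) − (-1/120)·(517/120))/(39001/3600) = 312527/156004; q = (5·(517/120) − (-1/120)·10)/(39001/3600) = 77850/39001.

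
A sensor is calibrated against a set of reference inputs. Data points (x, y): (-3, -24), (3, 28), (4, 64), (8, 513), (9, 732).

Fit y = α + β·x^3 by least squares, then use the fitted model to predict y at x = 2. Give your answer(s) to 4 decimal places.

ŷ = 9.2927

AᵀA·[α, β]ᵀ = Aᵀy reads: 5·α + 1305·β = 1313;  1305·α + 799139·β = 801784.
Eliminating β: 799139·(row 1) − 1305·(row 2) gives 2292670·α = 799139·1313 − 1305·801784 = 2941387, so α = 2941387/2292670.
Then β = (801784 − 1305·(2941387/2292670))/799139 = 459091/458534.
At x = 2: ŷ = (2941387/2292670)·(1) + (459091/458534)·(8) = 21305027/2292670.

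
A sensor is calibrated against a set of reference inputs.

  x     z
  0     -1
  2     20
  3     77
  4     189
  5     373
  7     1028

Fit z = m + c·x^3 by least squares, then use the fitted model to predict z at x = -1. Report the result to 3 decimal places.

The normal equations are: 6·m + 567·c = 1686;  567·m + 138163·c = 413564.
(Σ1 = 6, Σx^3 = 567, Σx^3·x^3 = 138163, Σz = 1686, Σx^3·z = 413564.)
Determinant 6·138163 − 567² = 507489.
m = (1686·138163 − 567·413564)/507489 = -515990/169163; c = (6·413564 − 567·1686)/507489 = 508474/169163.
At x = -1: ẑ = (-515990/169163)·(1) + (508474/169163)·(-1) = -1024464/169163.

ẑ = -6.056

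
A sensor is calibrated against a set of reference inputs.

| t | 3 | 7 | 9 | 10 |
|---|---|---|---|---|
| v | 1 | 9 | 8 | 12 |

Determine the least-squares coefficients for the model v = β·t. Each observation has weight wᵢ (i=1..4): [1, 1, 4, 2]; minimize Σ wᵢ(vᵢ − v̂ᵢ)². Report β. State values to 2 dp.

β = 1.02

Compute the Gram sums: Σwᵢ·t·t = 582.
Right-hand side: Σwᵢ·t·v = 594.
MᵀWM·[β]ᵀ = MᵀWv becomes [[582]]·[β]ᵀ = [594]ᵀ.
β = 594/582 = 1.02062.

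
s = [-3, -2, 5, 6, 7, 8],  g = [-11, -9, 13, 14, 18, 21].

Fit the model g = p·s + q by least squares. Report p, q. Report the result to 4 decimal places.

Forming AᵀA = [[187, 21]; [21, 6]] and Aᵀg = [494, 46]ᵀ gives AᵀA·[p, q]ᵀ = Aᵀg.
det = 187·6 − 21² = 681.
p = (494·6 − 21·46)/681 = 666/227; q = (187·46 − 21·494)/681 = -1772/681.

p = 2.9339, q = -2.6021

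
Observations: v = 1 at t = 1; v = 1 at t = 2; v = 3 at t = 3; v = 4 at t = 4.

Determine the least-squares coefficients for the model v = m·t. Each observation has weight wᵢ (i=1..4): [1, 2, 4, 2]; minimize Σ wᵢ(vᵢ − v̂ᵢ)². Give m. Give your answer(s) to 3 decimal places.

Sums needed: Σwᵢ·t·t = 77.
For MᵀWv: Σwᵢ·t·v = 73.
m = 73/77 = 0.948052.

m = 0.948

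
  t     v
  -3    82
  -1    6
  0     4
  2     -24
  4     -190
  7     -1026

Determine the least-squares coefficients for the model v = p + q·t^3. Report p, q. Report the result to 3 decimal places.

p = 1.976, q = -2.997

Compute the Gram sums: Σ1 = 6, Σt^3 = 387, Σt^3·t^3 = 122539.
Moment sums: Σv = -1148, Σt^3·v = -366490.
So MᵀM·[p, q]ᵀ = Mᵀv: [[6, 387]; [387, 122539]]·[p, q]ᵀ = [-1148, -366490]ᵀ.
det = 6·122539 − 387² = 585465.
p = ((-1148)·122539 − 387·(-366490))/585465 = 1156858/585465; q = (6·(-366490) − 387·(-1148))/585465 = -584888/195155.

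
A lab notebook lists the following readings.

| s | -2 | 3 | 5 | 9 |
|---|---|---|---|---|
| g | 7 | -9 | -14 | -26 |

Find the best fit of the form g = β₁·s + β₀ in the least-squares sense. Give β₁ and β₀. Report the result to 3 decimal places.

The normal system AᵀA·[β₁, β₀]ᵀ = Aᵀg is [[119, 15]; [15, 4]]·[β₁, β₀]ᵀ = [-345, -42]ᵀ.
Eliminating β₀: 4·(row 1) − 15·(row 2) gives 251·β₁ = 4·(-345) − 15·(-42) = -750, so β₁ = -750/251.
Then β₀ = ((-42) − 15·(-750/251))/4 = 177/251.

β₁ = -2.988, β₀ = 0.705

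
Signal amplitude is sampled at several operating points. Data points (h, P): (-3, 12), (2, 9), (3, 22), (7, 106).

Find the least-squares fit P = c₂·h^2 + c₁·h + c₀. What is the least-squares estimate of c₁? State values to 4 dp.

c₁ = 1.5404

Entries of AᵀA: Σh^2·h^2 = 2579, Σh^2·h = 351, Σh^2 = 71, Σh·h = 71, Σh = 9, Σ1 = 4.
Moment sums: Σh^2·P = 5536, Σh·P = 790, ΣP = 149.
Inverting the 3×3 Gram matrix, [c₂, c₁, c₀]ᵀ = [5976/3035, 935/607, -3539/3035]ᵀ.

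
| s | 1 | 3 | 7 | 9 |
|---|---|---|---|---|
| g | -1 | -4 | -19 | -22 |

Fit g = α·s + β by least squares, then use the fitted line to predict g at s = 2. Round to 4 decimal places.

The normal system MᵀM·[α, β]ᵀ = Mᵀg is [[140, 20]; [20, 4]]·[α, β]ᵀ = [-344, -46]ᵀ.
Eliminating β: 4·(row 1) − 20·(row 2) gives 160·α = 4·(-344) − 20·(-46) = -456, so α = -57/20.
Then β = ((-46) − 20·(-57/20))/4 = 11/4.
At s = 2: ĝ = (-57/20)·(2) + (11/4)·(1) = -59/20.

ĝ = -2.9500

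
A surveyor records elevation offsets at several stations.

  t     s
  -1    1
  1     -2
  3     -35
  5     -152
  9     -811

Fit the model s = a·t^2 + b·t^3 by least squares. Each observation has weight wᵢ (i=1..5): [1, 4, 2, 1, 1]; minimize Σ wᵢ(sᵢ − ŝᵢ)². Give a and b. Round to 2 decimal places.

a = -1.03, b = -1.00

Forming XᵀWX = [[7353, 62663]; [62663, 548529]] and XᵀWs = [-70128, -612118]ᵀ gives XᵀWX·[a, b]ᵀ = XᵀWs.
Δ = 7353·548529 − 62663² = 106682168.
a = ((-70128)·548529 − 62663·(-612118))/106682168 = -55045739/53341084; b = (7353·(-612118) − 62663·(-70128))/106682168 = -53236395/53341084.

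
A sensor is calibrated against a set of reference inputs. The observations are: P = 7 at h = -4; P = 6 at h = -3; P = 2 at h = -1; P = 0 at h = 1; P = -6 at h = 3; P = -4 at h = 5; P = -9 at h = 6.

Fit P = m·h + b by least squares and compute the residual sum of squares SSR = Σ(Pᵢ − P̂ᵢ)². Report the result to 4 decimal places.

SSR = 14.2032

Normal-equation sums: Σh·h = 97, Σh = 7, Σ1 = 7.
Right-hand side: Σh·P = -140, ΣP = -4.
Δ = 97·7 − 7² = 630.
m = ((-140)·7 − 7·(-4))/630 = -68/45; b = (97·(-4) − 7·(-140))/630 = 296/315.
Residuals: 1/63, 166/315, -142/315, 4/7, -758/315, 824/315, -55/63; SSR = 4474/315.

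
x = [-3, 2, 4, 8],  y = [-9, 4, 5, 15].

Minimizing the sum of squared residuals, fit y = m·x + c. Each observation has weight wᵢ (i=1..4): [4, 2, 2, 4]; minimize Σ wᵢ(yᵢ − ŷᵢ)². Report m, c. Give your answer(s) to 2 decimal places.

m = 2.16, c = -2.25

The normal system MᵀWM·[m, c]ᵀ = MᵀWy is [[332, 32]; [32, 12]]·[m, c]ᵀ = [644, 42]ᵀ.
Eliminating c: 12·(row 1) − 32·(row 2) gives 2960·m = 12·644 − 32·42 = 6384, so m = 399/185.
Then c = (42 − 32·(399/185))/12 = -833/370.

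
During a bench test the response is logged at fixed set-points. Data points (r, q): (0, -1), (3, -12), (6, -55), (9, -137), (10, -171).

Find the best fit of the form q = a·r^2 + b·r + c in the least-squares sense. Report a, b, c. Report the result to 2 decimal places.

a = -1.96, b = 2.66, c = -1.32

Sums needed: Σr^2·r^2 = 17938, Σr^2·r = 1972, Σr^2 = 226, Σr·r = 226, Σr = 28, Σ1 = 5.
Moment sums: Σr^2·q = -30285, Σr·q = -3309, Σq = -376.
Solving the 3×3 system (Gaussian elimination) gives a = -57977/29514, b = 78581/29514, c = -6491/4919.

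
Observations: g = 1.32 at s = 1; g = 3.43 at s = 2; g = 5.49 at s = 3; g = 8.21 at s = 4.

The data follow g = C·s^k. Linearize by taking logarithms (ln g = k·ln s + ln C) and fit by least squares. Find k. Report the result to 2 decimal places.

Linearized form: ln g = k·ln s + ln C. From the 4 transformed points,
Σln s = 3.1781, Σ(ln s)² = 3.6092, Σln g = 5.3185, Σln s·ln g = 5.6438.
Equations: 3.6092·k + 3.1781·ln C = 5.6438;  3.1781·k + 4·ln C = 5.3185.
Δ = 3.6092·4 − (3.1781)² = 4.3368; k = (5.6438·4 − 3.1781·5.3185)/4.3368 = 1.30809, ln C = (3.6092·5.3185 − 3.1781·5.6438)/4.3368 = 0.29032.

k = 1.31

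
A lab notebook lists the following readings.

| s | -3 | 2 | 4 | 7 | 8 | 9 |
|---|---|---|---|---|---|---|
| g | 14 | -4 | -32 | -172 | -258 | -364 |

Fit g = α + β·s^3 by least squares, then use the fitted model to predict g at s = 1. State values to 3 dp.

Setting ∂/∂α … = 0 gives: 6·α + 1629·β = -816;  1629·α + 916123·β = -458906.
Determinant 6·916123 − 1629² = 2843097.
α = ((-816)·916123 − 1629·(-458906))/2843097 = 502/947699; β = (6·(-458906) − 1629·(-816))/2843097 = -474724/947699.
At s = 1: ĝ = (502/947699)·(1) + (-474724/947699)·(1) = -474222/947699.

ĝ = -0.500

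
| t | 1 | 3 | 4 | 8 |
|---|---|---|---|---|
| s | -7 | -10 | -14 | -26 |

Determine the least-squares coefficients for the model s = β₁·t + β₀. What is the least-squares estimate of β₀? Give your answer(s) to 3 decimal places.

The normal equations are: 90·β₁ + 16·β₀ = -301;  16·β₁ + 4·β₀ = -57.
(Σt·t = 90, Σt = 16, Σ1 = 4, Σt·s = -301, Σs = -57.)
Eliminating β₀: 4·(row 1) − 16·(row 2) gives 104·β₁ = 4·(-301) − 16·(-57) = -292, so β₁ = -73/26.
Then β₀ = ((-57) − 16·(-73/26))/4 = -157/52.

β₀ = -3.019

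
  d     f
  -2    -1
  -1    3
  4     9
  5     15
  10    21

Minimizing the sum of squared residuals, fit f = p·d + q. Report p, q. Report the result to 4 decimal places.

With design matrix A, AᵀA = [[146, 16]; [16, 5]] and Aᵀf = [320, 47]ᵀ.
det = 146·5 − 16² = 474.
p = (320·5 − 16·47)/474 = 424/237; q = (146·47 − 16·320)/474 = 871/237.

p = 1.7890, q = 3.6751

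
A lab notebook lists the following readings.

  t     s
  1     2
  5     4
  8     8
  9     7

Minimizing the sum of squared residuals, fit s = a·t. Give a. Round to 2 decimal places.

a = 0.87

Normal-equation sums: Σt·t = 171.
And Σt·s = 149.
a = 149/171 = 0.871345.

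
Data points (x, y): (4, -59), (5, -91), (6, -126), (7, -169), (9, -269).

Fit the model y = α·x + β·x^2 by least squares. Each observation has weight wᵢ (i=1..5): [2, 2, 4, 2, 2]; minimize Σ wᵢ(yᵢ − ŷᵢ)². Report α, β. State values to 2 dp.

α = -3.17, β = -2.97

Sums needed: Σwᵢ·x·x = 486, Σwᵢ·x·x^2 = 3386, Σwᵢ·x^2·x^2 = 24870.
Right-hand side: Σwᵢ·x·y = -11614, Σwᵢ·x^2·y = -84722.
det = 486·24870 − 3386² = 621824.
α = ((-11614)·24870 − 3386·(-84722))/621824 = -61609/19432; β = (486·(-84722) − 3386·(-11614))/621824 = -57809/19432.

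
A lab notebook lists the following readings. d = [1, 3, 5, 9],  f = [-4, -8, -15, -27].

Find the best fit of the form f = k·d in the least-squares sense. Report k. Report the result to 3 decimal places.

k = -2.983

From the data, Σd·d = 116.
For Aᵀf: Σd·f = -346.
k = (-346)/116 = -2.98276.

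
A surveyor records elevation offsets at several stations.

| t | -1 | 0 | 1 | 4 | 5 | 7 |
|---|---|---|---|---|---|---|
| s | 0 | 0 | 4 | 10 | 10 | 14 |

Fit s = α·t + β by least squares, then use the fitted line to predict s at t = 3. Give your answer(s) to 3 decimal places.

ŝ = 6.946

Sums needed: Σt·t = 92, Σt = 16, Σ1 = 6.
Moment sums: Σt·s = 192, Σs = 38.
Normal equations: [[92, 16]; [16, 6]]·[α, β]ᵀ = [192, 38]ᵀ.
Eliminating β: 6·(row 1) − 16·(row 2) gives 296·α = 6·192 − 16·38 = 544, so α = 68/37.
Then β = (38 − 16·(68/37))/6 = 53/37.
At t = 3: ŝ = (68/37)·(3) + (53/37)·(1) = 257/37.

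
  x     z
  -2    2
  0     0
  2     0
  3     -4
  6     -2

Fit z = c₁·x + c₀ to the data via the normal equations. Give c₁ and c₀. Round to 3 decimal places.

c₁ = -0.565, c₀ = 0.217

With design matrix M, MᵀM = [[53, 9]; [9, 5]] and Mᵀz = [-28, -4]ᵀ.
Δ = 53·5 − 9² = 184.
c₁ = ((-28)·5 − 9·(-4))/184 = -13/23; c₀ = (53·(-4) − 9·(-28))/184 = 5/23.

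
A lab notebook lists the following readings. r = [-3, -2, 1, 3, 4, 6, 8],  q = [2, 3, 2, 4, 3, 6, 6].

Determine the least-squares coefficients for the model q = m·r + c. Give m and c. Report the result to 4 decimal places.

Compute the Gram sums: Σr·r = 139, Σr = 17, Σ1 = 7.
And Σr·q = 98, Σq = 26.
Normal equations: [[139, 17]; [17, 7]]·[m, c]ᵀ = [98, 26]ᵀ.
det = 139·7 − 17² = 684.
m = (98·7 − 17·26)/684 = 61/171; c = (139·26 − 17·98)/684 = 487/171.

m = 0.3567, c = 2.8480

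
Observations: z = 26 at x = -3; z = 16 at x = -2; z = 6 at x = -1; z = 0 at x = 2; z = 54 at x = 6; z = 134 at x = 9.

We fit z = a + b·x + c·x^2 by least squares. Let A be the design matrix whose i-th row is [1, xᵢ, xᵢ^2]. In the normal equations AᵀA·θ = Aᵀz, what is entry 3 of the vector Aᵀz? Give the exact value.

13102

Entry 3 ↔ basis x^2, so (Aᵀz)_{3} = Σᵢ (x^2)·zᵢ = (9)·(26) + (4)·(16) + (1)·(6) + (4)·(0) + (36)·(54) + (81)·(134) = 13102.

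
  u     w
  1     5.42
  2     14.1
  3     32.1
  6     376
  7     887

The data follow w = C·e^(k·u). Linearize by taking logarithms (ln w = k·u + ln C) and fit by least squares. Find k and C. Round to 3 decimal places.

k = 0.839, C = 2.496

Linearized form: ln w = k·u + ln C. From the 5 transformed points,
Σu = 19.0000, Σ(u)² = 99.0000, Σln w = 20.5226, Σu·ln w = 100.4815.
Equations: 99.0000·k + 19.0000·ln C = 100.4815;  19.0000·k + 5·ln C = 20.5226.
Δ = 99.0000·5 − (19.0000)² = 134.0000; k = (100.4815·5 − 19.0000·20.5226)/134.0000 = 0.83939, ln C = (99.0000·20.5226 − 19.0000·100.4815)/134.0000 = 0.91482, so C = exp(0.91482) = 2.49632.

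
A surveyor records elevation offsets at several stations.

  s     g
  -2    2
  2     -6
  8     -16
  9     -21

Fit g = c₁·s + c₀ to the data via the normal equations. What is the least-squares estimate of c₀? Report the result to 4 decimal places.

c₀ = -1.8947

Entries of XᵀX: Σs·s = 153, Σs = 17, Σ1 = 4.
Right-hand side: Σs·g = -333, Σg = -41.
Normal equations: [[153, 17]; [17, 4]]·[c₁, c₀]ᵀ = [-333, -41]ᵀ.
Determinant 153·4 − 17² = 323.
c₁ = ((-333)·4 − 17·(-41))/323 = -635/323; c₀ = (153·(-41) − 17·(-333))/323 = -36/19.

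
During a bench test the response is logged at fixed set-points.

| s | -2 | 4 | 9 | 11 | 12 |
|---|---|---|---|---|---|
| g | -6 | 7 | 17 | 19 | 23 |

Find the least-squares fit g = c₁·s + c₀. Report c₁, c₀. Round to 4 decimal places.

Normal-equation sums: Σs·s = 366, Σs = 34, Σ1 = 5.
Right-hand side: Σs·g = 678, Σg = 60.
MᵀM·[c₁, c₀]ᵀ = Mᵀg becomes [[366, 34]; [34, 5]]·[c₁, c₀]ᵀ = [678, 60]ᵀ.
Eliminating c₀: 5·(row 1) − 34·(row 2) gives 674·c₁ = 5·678 − 34·60 = 1350, so c₁ = 675/337.
Then c₀ = (60 − 34·(675/337))/5 = -546/337.

c₁ = 2.0030, c₀ = -1.6202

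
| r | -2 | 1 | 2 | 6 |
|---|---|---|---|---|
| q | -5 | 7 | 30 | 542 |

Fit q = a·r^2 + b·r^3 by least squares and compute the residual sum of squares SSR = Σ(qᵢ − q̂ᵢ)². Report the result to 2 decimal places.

SSR = 8.42

Entries of AᵀA: Σr^2·r^2 = 1329, Σr^2·r^3 = 7777, Σr^3·r^3 = 46785.
Right-hand side: Σr^2·q = 19619, Σr^3·q = 117359.
Determinant 1329·46785 − 7777² = 1695536.
a = (19619·46785 − 7777·117359)/1695536 = 1293493/423884; b = (1329·117359 − 7777·19619)/1695536 = 848287/423884.
Residuals: -126774/105971, 206352/105971, 189063/105971, -12653/105971; SSR = 892298/105971.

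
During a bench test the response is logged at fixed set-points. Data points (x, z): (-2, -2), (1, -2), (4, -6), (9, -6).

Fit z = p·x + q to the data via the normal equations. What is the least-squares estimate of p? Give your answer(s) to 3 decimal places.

AᵀA·[p, q]ᵀ = Aᵀz reads: 102·p + 12·q = -76;  12·p + 4·q = -16.
(Σx·x = 102, Σx = 12, Σ1 = 4, Σx·z = -76, Σz = -16.)
Determinant 102·4 − 12² = 264.
p = ((-76)·4 − 12·(-16))/264 = -14/33; q = (102·(-16) − 12·(-76))/264 = -30/11.

p = -0.424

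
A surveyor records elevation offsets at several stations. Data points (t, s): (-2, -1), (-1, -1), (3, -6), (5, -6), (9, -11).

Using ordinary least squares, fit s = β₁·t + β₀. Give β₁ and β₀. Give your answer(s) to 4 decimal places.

Entries of XᵀX: Σt·t = 120, Σt = 14, Σ1 = 5.
And Σt·s = -144, Σs = -25.
XᵀX·[β₁, β₀]ᵀ = Xᵀs becomes [[120, 14]; [14, 5]]·[β₁, β₀]ᵀ = [-144, -25]ᵀ.
det = 120·5 − 14² = 404.
β₁ = ((-144)·5 − 14·(-25))/404 = -185/202; β₀ = (120·(-25) − 14·(-144))/404 = -246/101.

β₁ = -0.9158, β₀ = -2.4356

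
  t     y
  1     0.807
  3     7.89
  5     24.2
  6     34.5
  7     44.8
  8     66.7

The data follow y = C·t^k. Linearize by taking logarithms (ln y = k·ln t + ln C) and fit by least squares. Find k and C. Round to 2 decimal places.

k = 2.10, C = 0.80

Linearized form: ln y = k·ln t + ln C. From the 6 transformed points,
Σln t = 8.5252, Σ(ln t)² = 15.1183, Σln y = 16.5809, Σln t·ln y = 29.8749.
Equations: 15.1183·k + 8.5252·ln C = 29.8749;  8.5252·k + 6·ln C = 16.5809.
Δ = 15.1183·6 − (8.5252)² = 18.0313; k = (29.8749·6 − 8.5252·16.5809)/18.0313 = 2.10160, ln C = (15.1183·16.5809 − 8.5252·29.8749)/18.0313 = -0.22260, so C = exp(-0.22260) = 0.80043.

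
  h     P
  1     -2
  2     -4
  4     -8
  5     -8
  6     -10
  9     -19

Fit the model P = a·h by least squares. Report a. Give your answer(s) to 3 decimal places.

a = -1.920

Setting ∂/∂a … = 0 gives: 163·a = -313.
(Σh·h = 163, Σh·P = -313.)
a = (-313)/163 = -1.92025.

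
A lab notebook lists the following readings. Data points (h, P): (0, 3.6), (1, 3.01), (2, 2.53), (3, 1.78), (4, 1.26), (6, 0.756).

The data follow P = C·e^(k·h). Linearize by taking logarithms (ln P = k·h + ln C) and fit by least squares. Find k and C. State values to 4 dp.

k = -0.2701, C = 3.8970

Taking logs, ln P = k·h + ln C, so regress ln P on h.
Σh = 16.0000, Σ(h)² = 66.0000, Σln P = 3.8391, Σh·ln P = 3.9344.
Equations: 66.0000·k + 16.0000·ln C = 3.9344;  16.0000·k + 6·ln C = 3.8391.
Solving (det = 140.0000): k = -0.27014, ln C = 1.36022, so C = exp(1.36022) = 3.89705.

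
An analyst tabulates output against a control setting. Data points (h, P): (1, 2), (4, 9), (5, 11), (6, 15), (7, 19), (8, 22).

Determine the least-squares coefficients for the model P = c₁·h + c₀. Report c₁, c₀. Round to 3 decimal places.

Entries of MᵀM: Σh·h = 191, Σh = 31, Σ1 = 6.
Moment sums: Σh·P = 492, ΣP = 78.
Determinant 191·6 − 31² = 185.
c₁ = (492·6 − 31·78)/185 = 534/185; c₀ = (191·78 − 31·492)/185 = -354/185.

c₁ = 2.886, c₀ = -1.914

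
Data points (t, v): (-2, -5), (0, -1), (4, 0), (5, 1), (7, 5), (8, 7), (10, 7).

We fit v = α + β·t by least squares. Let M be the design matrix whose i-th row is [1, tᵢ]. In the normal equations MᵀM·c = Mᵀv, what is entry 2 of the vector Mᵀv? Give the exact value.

Entry 2 ↔ basis t, so (Mᵀv)_{2} = Σᵢ (t)·vᵢ = (-2)·(-5) + (0)·(-1) + (4)·(0) + (5)·(1) + (7)·(5) + (8)·(7) + (10)·(7) = 176.

176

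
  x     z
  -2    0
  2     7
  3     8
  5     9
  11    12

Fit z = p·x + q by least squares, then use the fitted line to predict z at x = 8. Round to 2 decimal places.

AᵀA·[p, q]ᵀ = Aᵀz reads: 163·p + 19·q = 215;  19·p + 5·q = 36.
Eliminating q: 5·(row 1) − 19·(row 2) gives 454·p = 5·215 − 19·36 = 391, so p = 391/454.
Then q = (36 − 19·(391/454))/5 = 1783/454.
At x = 8: ẑ = (391/454)·(8) + (1783/454)·(1) = 4911/454.

ẑ = 10.82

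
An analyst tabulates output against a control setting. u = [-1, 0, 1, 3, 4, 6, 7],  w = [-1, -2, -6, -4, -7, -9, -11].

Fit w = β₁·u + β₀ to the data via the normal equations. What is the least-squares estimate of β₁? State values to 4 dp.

β₁ = -1.1250

Entries of AᵀA: Σu·u = 112, Σu = 20, Σ1 = 7.
And Σu·w = -176, Σw = -40.
So AᵀA·[β₁, β₀]ᵀ = Aᵀw: [[112, 20]; [20, 7]]·[β₁, β₀]ᵀ = [-176, -40]ᵀ.
Δ = 112·7 − 20² = 384.
β₁ = ((-176)·7 − 20·(-40))/384 = -9/8; β₀ = (112·(-40) − 20·(-176))/384 = -5/2.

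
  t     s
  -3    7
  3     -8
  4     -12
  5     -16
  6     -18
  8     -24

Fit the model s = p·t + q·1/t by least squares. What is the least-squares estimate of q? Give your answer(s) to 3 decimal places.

q = 4.580

Sums needed: Σt·t = 159, Σt·1/t = 6, Σ1/t·1/t = 589/1600.
And Σt·s = -473, Σ1/t·s = -86/5.
So MᵀM·[p, q]ᵀ = Mᵀs: [[159, 6]; [6, 589/1600]]·[p, q]ᵀ = [-473, -86/5]ᵀ.
Δ = 159·(589/1600) − 6² = 36051/1600.
p = ((-473)·(589/1600) − 6·(-86/5))/(36051/1600) = -113477/36051; q = (159·(-86/5) − 6·(-473))/(36051/1600) = 55040/12017.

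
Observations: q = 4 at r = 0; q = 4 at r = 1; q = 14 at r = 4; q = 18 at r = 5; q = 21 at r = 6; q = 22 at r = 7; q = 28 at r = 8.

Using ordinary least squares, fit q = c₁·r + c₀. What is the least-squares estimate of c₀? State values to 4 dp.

Setting ∂/∂c₁ … = 0 gives: 191·c₁ + 31·c₀ = 654;  31·c₁ + 7·c₀ = 111.
Eliminating c₀: 7·(row 1) − 31·(row 2) gives 376·c₁ = 7·654 − 31·111 = 1137, so c₁ = 1137/376.
Then c₀ = (111 − 31·(1137/376))/7 = 927/376.

c₀ = 2.4654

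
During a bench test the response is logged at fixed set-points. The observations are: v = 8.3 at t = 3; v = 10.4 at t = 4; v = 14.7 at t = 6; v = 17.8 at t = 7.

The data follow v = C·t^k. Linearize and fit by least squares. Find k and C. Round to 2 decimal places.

k = 0.89, C = 3.09

Linearized form: ln v = k·ln t + ln C. From the 4 transformed points,
Σln t = 6.2226, Σ(ln t)² = 10.1257, Σln v = 10.0251, Σln t·ln v = 15.9900.
Normal system: [[10.1257, 6.2226]; [6.2226, 4]]·[k, ln C]ᵀ = [15.9900, 10.0251]ᵀ.
Solving (det = 1.7825): k = 0.88533, ln C = 1.12902, so C = exp(1.12902) = 3.09263.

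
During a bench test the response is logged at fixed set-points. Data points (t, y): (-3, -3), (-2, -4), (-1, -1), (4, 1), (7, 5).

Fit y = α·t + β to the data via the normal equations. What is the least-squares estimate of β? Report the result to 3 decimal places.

β = -1.197

With design matrix A, AᵀA = [[79, 5]; [5, 5]] and Aᵀy = [57, -2]ᵀ.
Eliminating β: 5·(row 1) − 5·(row 2) gives 370·α = 5·57 − 5·(-2) = 295, so α = 59/74.
Then β = ((-2) − 5·(59/74))/5 = -443/370.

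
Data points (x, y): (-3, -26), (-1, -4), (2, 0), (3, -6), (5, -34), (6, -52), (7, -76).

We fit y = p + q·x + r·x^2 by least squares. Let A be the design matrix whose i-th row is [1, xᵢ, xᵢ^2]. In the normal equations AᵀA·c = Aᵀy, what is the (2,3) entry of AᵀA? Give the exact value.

691

Row 2 ↔ basis x, column 3 ↔ basis x^2, so (AᵀA)_{2,3} = Σᵢ (x)·(x^2) = (-3)·(9) + (-1)·(1) + (2)·(4) + (3)·(9) + (5)·(25) + (6)·(36) + (7)·(49) = 691.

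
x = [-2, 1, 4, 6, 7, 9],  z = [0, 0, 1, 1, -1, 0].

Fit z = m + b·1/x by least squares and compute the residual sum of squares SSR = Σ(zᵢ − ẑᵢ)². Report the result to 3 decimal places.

SSR = 2.828

Setting ∂/∂m … = 0 gives: 6·m + (295/252)·b = 1;  (295/252)·m + (87193/63504)·b = 23/84.
(Σ1 = 6, Σ1/x = 295/252, Σ1/x·1/x = 87193/63504, Σz = 1, Σ1/x·z = 23/84.)
Determinant 6·(87193/63504) − (295/252)² = 436133/63504.
m = (1·(87193/63504) − (295/252)·(23/84))/(436133/63504) = 66838/436133; b = (6·(23/84) − (295/252)·1)/(436133/63504) = 29988/436133.
Residuals: -51844/436133, -96826/436133, 361798/436133, 364297/436133, -507255/436133, -70170/436133; SSR = 1233350/436133.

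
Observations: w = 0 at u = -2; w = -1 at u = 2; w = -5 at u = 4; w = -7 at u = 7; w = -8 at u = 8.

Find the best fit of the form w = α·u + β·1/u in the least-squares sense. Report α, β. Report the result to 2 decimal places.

α = -1.09, β = 2.83

Entries of AᵀA: Σu·u = 137, Σu·1/u = 5, Σ1/u·1/u = 1877/3136.
Moment sums: Σu·w = -135, Σ1/u·w = -15/4.
Eliminating β: (1877/3136)·(row 1) − 5·(row 2) gives (178749/3136)·α = (1877/3136)·(-135) − 5·(-15/4) = -194595/3136, so α = -64865/59583.
Then β = ((-15/4) − 5·(-64865/59583))/(1877/3136) = 168560/59583.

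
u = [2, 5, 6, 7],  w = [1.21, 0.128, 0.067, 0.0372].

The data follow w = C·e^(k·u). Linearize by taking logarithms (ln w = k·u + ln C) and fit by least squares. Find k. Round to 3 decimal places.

k = -0.704

Linearized form: ln w = k·u + ln C. From the 4 transformed points,
XᵀX = [[114.0000, 20.0000]; [20.0000, 4]], rhs = [-49.1559, -7.8596]ᵀ  (here Σu = 20.0000, Σ(u)² = 114.0000, Σln w = -7.8596, Σu·ln w = -49.1559).
Δ = 114.0000·4 − (20.0000)² = 56.0000; k = (-49.1559·4 − 20.0000·-7.8596)/56.0000 = -0.70413, ln C = (114.0000·-7.8596 − 20.0000·-49.1559)/56.0000 = 1.55575.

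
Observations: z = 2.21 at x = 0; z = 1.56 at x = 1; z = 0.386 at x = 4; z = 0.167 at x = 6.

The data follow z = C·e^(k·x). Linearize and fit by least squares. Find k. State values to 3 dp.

k = -0.438

With ln zᵢ as the transformed response and xᵢ as the regressor:
Σx = 11.0000, Σ(x)² = 53.0000, Σln z = -1.5040, Σx·ln z = -14.1016.
Equations: 53.0000·k + 11.0000·ln C = -14.1016;  11.0000·k + 4·ln C = -1.5040.
Solving (det = 91.0000): k = -0.43805, ln C = 0.82863.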